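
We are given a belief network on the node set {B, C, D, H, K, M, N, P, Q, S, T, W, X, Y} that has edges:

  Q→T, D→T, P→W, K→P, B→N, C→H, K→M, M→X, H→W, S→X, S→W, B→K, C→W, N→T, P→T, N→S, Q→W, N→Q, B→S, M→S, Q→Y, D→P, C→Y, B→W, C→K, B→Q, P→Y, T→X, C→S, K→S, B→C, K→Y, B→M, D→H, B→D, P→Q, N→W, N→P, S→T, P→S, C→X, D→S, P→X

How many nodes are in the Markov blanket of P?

P's children: Q, S, T, W, X, Y.
P has parents D, K, N.
Parents of each child, excluding P:
  Q: B, N
  S: B, C, D, K, M, N
  T: D, N, Q, S
  W: B, C, H, N, Q, S
  X: C, M, S, T
  Y: C, K, Q
MB(P) = {B, C, D, H, K, M, N, Q, S, T, W, X, Y}, which has 13 nodes.

13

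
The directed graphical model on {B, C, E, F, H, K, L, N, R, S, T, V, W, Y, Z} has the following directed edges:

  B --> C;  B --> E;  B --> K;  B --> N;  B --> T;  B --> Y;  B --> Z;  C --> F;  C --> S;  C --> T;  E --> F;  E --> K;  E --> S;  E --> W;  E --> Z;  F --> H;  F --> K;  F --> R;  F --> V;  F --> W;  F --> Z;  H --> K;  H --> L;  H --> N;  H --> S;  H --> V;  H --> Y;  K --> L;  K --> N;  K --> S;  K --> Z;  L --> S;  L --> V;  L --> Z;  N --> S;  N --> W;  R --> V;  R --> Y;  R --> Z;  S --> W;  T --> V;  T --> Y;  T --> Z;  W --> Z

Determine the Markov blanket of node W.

{B, E, F, K, L, N, R, S, T, Z}

W's parents: E, F, N, S.
Children of W: Z.
Parents of each child, excluding W:
  Z's other parents are B, E, F, K, L, R, T.
MB(W) = {B, E, F, K, L, N, R, S, T, Z}.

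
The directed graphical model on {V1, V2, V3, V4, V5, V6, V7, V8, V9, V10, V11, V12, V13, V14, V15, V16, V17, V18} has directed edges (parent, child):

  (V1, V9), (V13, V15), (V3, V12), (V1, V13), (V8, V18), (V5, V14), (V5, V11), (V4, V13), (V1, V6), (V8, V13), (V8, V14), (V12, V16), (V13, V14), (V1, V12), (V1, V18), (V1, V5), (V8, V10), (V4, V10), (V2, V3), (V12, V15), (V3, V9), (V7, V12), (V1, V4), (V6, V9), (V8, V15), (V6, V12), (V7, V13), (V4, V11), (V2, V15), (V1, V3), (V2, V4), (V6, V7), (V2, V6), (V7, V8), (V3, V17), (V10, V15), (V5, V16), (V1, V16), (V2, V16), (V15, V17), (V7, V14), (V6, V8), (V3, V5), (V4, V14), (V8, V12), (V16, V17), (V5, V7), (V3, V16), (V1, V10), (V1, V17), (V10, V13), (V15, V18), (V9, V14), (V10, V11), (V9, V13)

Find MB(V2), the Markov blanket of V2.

{V1, V3, V4, V5, V6, V8, V10, V12, V13, V15, V16}

V2 has no parents.
Ch(V2) = {V3, V4, V6, V15, V16}.
For each child, the remaining parents (spouses of V2):
  V3: V1
  V4: V1
  V6: V1
  V15: V8, V10, V12, V13
  V16: V1, V3, V5, V12
MB(V2) = {V1, V3, V4, V5, V6, V8, V10, V12, V13, V15, V16}.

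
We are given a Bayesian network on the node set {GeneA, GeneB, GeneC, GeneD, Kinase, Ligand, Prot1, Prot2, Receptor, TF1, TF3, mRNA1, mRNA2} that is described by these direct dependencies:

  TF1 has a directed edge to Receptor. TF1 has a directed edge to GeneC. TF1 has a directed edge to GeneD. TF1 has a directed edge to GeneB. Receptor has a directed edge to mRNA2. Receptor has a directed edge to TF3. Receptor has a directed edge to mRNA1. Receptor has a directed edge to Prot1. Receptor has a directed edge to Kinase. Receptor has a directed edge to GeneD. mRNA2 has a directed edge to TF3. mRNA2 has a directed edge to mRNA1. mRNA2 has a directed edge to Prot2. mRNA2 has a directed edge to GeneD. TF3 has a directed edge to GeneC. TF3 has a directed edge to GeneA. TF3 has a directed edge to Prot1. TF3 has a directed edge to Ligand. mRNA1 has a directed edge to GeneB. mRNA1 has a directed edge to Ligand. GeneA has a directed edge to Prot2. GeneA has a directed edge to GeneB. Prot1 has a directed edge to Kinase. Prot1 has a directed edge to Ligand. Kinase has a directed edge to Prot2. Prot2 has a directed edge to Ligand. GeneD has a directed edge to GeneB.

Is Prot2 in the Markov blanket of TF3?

Prot2 is a co-parent of TF3: both are parents of Ligand.
So Prot2 ∈ MB(TF3).

Yes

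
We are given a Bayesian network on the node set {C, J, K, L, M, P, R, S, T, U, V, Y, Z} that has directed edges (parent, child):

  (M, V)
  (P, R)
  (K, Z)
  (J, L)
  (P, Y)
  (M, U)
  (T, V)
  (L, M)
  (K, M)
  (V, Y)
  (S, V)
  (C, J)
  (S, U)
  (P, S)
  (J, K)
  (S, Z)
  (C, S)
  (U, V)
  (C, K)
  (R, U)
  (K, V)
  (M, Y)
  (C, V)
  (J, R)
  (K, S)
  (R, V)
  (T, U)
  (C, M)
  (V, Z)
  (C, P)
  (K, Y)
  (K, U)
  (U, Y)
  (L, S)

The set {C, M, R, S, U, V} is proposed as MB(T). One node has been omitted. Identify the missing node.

K

A node's Markov blanket = Pa ∪ Ch ∪ (parents of Ch other than the node itself).
T's parents: none.
T's children: U, V.
Parents of each child, excluding T:
  U also has parents K, M, R, S.
  V's other parents are C, K, M, R, S, U.
MB(T) = {C, K, M, R, S, U, V}.
Comparing with the claimed set, K is missing.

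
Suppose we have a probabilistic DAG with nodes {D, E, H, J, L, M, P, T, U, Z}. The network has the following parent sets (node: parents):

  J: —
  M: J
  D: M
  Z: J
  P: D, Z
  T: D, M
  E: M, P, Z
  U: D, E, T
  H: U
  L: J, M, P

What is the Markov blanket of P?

{D, E, J, L, M, Z}

A node's Markov blanket = Pa ∪ Ch ∪ (parents of Ch other than the node itself).
P has parents D, Z.
P has children E, L.
Co-parents of P (other parents of its children):
  parents(E) \ {P} = {M, Z}.
  L's other parents are J, M.
Taking the union gives {D, E, J, L, M, Z}.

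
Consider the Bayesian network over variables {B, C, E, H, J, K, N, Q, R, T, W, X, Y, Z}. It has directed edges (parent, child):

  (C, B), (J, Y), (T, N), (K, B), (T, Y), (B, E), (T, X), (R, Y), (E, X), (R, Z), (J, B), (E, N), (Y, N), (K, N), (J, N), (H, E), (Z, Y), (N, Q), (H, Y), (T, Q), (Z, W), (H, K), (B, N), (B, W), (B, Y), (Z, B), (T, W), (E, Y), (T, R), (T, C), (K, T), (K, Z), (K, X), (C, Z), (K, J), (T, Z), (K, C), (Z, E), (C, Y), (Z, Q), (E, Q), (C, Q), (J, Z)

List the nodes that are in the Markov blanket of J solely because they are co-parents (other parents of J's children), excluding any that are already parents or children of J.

{C, E, H, R, T}

Children of J: B, N, Y, Z.
  parents(Z) \ {J} = {C, K, R, T}.
  parents(B) \ {J} = {C, K, Z}.
  Y also has parents B, C, E, H, R, T, Z.
  parents(N) \ {J} = {B, E, K, T, Y}.
Excluding nodes already adjacent to J (B, K, N, Y, Z), the co-parent-only contribution is {C, E, H, R, T}.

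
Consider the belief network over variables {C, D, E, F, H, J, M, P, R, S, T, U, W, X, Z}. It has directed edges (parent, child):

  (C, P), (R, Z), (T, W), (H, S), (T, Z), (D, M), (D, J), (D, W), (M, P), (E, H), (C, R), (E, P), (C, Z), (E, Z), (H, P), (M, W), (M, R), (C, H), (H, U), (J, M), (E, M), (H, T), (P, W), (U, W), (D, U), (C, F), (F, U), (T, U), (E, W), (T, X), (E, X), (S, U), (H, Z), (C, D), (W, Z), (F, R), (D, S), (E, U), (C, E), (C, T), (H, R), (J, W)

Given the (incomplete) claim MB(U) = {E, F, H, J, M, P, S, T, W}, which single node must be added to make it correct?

By definition, MB(U) is built from U's parents, U's children, and the co-parents of U.
U has parents D, E, F, H, S, T.
U has child W.
Parents of each child, excluding U:
  W also has parents D, E, J, M, P, T.
MB(U) = {D, E, F, H, J, M, P, S, T, W}.
Comparing with the claimed set, D is missing.

D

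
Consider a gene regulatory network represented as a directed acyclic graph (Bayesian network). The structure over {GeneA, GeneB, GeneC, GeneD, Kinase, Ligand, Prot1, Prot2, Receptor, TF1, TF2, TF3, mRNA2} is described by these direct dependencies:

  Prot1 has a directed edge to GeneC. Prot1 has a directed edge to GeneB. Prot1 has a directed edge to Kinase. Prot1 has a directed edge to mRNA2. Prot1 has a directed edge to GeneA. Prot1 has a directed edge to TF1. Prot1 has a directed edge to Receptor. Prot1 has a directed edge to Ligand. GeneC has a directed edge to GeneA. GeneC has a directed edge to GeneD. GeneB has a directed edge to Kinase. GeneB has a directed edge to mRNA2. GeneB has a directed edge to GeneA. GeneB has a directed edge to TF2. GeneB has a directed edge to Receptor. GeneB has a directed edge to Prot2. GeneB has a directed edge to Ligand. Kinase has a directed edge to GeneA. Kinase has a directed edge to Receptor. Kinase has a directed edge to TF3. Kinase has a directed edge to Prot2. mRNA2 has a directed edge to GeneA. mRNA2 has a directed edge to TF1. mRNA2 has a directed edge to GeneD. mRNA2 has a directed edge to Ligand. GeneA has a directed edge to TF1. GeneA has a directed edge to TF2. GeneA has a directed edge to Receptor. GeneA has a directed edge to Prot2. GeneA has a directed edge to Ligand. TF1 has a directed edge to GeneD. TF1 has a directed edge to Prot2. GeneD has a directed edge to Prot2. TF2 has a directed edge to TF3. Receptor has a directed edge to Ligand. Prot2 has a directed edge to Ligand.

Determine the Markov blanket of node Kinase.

A node's Markov blanket = Pa ∪ Ch ∪ (parents of Ch other than the node itself).
Children of Kinase: GeneA, Prot2, Receptor, TF3.
Kinase has parents GeneB, Prot1.
For each child, the remaining parents (spouses of Kinase):
  GeneA's other parents are GeneB, GeneC, Prot1, mRNA2.
  Receptor's other parents are GeneA, GeneB, Prot1.
  TF3 also has parent TF2.
  Prot2's other parents are GeneA, GeneB, GeneD, TF1.
Union: {GeneB, Prot1} ∪ {GeneA, Prot2, Receptor, TF3} ∪ {GeneA, GeneB, GeneC, GeneD, Prot1, TF1, TF2, mRNA2} = {GeneA, GeneB, GeneC, GeneD, Prot1, Prot2, Receptor, TF1, TF2, TF3, mRNA2}.

{GeneA, GeneB, GeneC, GeneD, Prot1, Prot2, Receptor, TF1, TF2, TF3, mRNA2}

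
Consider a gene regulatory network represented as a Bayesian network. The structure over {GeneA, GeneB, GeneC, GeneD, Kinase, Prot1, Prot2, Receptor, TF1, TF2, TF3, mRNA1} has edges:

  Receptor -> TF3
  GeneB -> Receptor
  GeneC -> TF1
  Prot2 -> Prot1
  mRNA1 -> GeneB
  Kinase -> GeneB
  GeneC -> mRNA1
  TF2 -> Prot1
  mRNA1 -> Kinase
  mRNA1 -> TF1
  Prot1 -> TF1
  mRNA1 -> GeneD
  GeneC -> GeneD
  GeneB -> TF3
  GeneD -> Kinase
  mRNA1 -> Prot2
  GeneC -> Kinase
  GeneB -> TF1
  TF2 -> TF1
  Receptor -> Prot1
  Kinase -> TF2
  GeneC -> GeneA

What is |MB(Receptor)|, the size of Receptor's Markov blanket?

5

Pa(Receptor) = {GeneB}.
Children of Receptor: Prot1, TF3.
For each child, the remaining parents (spouses of Receptor):
  TF3's other parent is GeneB.
  Prot1's other parents are Prot2, TF2.
MB(Receptor) = {GeneB, Prot1, Prot2, TF2, TF3}, which has 5 nodes.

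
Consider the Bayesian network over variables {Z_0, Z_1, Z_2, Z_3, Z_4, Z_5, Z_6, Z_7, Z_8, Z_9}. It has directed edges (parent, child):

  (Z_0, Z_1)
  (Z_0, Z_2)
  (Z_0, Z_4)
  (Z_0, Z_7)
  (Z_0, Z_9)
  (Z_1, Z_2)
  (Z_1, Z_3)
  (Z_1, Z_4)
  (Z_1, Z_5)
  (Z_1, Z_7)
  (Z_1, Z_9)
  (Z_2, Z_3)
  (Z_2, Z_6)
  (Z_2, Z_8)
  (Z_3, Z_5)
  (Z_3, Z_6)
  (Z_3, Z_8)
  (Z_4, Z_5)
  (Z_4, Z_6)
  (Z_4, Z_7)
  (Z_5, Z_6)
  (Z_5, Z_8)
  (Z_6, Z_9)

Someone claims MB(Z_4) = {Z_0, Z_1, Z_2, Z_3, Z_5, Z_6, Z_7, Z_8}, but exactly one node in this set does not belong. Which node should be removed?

Z_8

By definition, MB(Z_4) is built from Z_4's parents, Z_4's children, and the co-parents of Z_4.
Z_4's parents: Z_0, Z_1.
Z_4's children: Z_5, Z_6, Z_7.
Parents of each child, excluding Z_4:
  Z_5: Z_1, Z_3
  Z_6: Z_2, Z_3, Z_5
  Z_7: Z_0, Z_1
MB(Z_4) = {Z_0, Z_1, Z_2, Z_3, Z_5, Z_6, Z_7}.
Z_8 is neither a parent, child, nor co-parent of Z_4, so it does not belong.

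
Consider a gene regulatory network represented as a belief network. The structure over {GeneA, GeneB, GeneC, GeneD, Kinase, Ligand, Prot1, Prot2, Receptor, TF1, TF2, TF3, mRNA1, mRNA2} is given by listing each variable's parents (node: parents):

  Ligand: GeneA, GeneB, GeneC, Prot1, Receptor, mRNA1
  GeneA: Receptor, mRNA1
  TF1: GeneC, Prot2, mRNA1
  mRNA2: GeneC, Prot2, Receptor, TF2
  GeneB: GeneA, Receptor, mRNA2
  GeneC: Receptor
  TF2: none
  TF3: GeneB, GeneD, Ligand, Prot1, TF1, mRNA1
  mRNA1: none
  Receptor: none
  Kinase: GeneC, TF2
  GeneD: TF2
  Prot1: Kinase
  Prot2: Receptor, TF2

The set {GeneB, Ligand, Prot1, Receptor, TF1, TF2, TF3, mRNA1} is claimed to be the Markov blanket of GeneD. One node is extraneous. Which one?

GeneD's parents: TF2.
Children of GeneD: TF3.
For each child, the remaining parents (spouses of GeneD):
  TF3's other parents are GeneB, Ligand, Prot1, TF1, mRNA1.
MB(GeneD) = {GeneB, Ligand, Prot1, TF1, TF2, TF3, mRNA1}.
Receptor is neither a parent, child, nor co-parent of GeneD, so it does not belong.

Receptor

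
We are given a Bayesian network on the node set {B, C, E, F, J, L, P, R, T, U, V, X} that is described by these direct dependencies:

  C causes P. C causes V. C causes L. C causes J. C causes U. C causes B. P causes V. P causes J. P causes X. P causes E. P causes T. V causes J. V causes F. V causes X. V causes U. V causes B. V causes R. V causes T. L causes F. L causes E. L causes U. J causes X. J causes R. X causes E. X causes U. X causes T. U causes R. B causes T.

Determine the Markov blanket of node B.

A node's Markov blanket = Pa ∪ Ch ∪ (parents of Ch other than the node itself).
B has parents C, V.
Children of B: T.
Other parents of B's children:
  T also has parents P, V, X.
MB(B) = {C, P, T, V, X}.

{C, P, T, V, X}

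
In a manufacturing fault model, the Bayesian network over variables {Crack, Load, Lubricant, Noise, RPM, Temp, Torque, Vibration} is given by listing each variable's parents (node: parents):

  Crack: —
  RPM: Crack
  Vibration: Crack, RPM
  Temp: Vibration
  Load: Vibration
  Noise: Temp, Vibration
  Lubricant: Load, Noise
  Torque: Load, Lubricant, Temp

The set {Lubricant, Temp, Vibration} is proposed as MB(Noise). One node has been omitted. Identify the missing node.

Load

By definition, MB(Noise) is built from Noise's parents, Noise's children, and the co-parents of Noise.
Noise's parents: Temp, Vibration.
Children of Noise: Lubricant.
For each child, the remaining parents (spouses of Noise):
  Lubricant also has parent Load.
MB(Noise) = {Load, Lubricant, Temp, Vibration}.
Comparing with the claimed set, Load is missing.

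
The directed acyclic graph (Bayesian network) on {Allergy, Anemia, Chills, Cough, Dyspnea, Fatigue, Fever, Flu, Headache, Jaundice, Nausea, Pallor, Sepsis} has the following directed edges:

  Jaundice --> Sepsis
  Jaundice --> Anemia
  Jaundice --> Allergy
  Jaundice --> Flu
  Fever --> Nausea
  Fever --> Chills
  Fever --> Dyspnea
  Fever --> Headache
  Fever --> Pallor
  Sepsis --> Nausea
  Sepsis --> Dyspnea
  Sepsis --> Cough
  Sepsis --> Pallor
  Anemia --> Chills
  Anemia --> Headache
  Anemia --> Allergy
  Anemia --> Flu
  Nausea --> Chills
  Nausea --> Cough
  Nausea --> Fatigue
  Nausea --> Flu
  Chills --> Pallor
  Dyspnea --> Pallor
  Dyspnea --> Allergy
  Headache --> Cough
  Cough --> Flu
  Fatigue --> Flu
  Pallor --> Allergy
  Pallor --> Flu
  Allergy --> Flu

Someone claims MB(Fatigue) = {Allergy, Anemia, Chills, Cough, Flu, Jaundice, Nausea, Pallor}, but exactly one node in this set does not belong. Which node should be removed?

The Markov blanket of a node is its parents, its children, and the other parents of its children.
Fatigue has parent Nausea.
Children of Fatigue: Flu.
Other parents of Fatigue's children:
  Flu: Allergy, Anemia, Cough, Jaundice, Nausea, Pallor
MB(Fatigue) = {Allergy, Anemia, Cough, Flu, Jaundice, Nausea, Pallor}.
Chills is neither a parent, child, nor co-parent of Fatigue, so it does not belong.

Chills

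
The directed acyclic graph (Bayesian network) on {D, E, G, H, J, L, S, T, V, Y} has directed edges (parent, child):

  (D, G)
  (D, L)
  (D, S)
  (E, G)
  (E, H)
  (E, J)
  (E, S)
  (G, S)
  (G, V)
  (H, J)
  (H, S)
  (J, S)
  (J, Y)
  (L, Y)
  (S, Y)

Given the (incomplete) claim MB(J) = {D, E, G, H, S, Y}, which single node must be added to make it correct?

J's children: S, Y.
Parents of J: E, H.
Other parents of J's children:
  S's other parents are D, E, G, H.
  Y also has parents L, S.
MB(J) = {D, E, G, H, L, S, Y}.
Comparing with the claimed set, L is missing.

L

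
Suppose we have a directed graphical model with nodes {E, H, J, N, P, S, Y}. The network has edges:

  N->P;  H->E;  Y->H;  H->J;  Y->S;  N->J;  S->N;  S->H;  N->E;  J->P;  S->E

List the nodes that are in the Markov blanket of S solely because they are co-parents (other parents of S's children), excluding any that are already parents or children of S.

{}

Children of S: E, H, N.
  parents(H) \ {S} = {Y}.
  N: no additional parents.
  E's other parents are H, N.
Excluding nodes already adjacent to S (E, H, N, Y), the co-parent-only contribution is {}.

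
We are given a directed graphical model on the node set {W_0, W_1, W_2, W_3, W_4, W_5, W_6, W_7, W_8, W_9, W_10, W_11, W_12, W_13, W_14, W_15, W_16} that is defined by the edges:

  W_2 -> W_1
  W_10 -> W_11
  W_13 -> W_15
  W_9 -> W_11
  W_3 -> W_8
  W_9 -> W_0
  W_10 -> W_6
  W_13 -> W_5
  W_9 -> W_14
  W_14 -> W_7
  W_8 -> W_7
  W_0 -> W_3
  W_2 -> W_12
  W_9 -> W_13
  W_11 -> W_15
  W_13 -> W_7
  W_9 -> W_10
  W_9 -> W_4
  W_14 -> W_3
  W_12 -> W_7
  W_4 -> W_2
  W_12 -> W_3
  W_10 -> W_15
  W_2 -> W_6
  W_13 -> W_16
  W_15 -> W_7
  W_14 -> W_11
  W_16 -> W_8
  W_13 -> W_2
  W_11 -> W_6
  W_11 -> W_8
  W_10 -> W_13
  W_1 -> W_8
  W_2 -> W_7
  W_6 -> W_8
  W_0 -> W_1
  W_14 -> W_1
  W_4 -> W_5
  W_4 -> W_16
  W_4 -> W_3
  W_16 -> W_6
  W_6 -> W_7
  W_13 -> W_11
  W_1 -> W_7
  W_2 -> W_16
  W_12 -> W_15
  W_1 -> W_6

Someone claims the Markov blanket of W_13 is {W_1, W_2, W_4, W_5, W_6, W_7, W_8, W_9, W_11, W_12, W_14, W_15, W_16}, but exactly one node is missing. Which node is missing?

W_13 has children W_2, W_5, W_7, W_11, W_15, W_16.
Pa(W_13) = {W_9, W_10}.
For each child, the remaining parents (spouses of W_13):
  W_11 also has parents W_9, W_10, W_14.
  parents(W_2) \ {W_13} = {W_4}.
  W_5 also has parent W_4.
  W_15's other parents are W_10, W_11, W_12.
  parents(W_16) \ {W_13} = {W_2, W_4}.
  W_7 also has parents W_1, W_2, W_6, W_8, W_12, W_14, W_15.
MB(W_13) = {W_1, W_2, W_4, W_5, W_6, W_7, W_8, W_9, W_10, W_11, W_12, W_14, W_15, W_16}.
Comparing with the claimed set, W_10 is missing.

W_10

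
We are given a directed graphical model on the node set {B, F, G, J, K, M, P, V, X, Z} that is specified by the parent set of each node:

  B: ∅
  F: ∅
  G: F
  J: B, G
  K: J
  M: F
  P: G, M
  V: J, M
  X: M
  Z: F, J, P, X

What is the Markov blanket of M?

M's parents: F.
M's children: P, V, X.
For each child, the remaining parents (spouses of M):
  P's other parent is G.
  V also has parent J.
  X has no other parent.
Union: {F} ∪ {P, V, X} ∪ {G, J} = {F, G, J, P, V, X}.

{F, G, J, P, V, X}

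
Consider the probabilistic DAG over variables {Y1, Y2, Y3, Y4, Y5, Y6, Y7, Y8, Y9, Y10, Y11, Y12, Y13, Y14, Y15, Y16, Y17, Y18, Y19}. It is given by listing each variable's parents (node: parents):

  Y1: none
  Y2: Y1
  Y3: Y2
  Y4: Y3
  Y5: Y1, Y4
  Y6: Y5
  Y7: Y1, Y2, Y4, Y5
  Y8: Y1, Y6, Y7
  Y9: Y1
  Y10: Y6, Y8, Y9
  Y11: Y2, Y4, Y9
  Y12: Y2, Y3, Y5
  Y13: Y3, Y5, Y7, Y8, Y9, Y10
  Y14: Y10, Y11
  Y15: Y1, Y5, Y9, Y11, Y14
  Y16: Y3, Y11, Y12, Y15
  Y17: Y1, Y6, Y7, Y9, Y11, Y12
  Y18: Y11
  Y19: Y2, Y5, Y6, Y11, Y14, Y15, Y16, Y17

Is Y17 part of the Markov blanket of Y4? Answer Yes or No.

No

Recall MB(v) = parents ∪ children ∪ spouses, where spouses are the other parents of v's children.
Pa(Y4) = {Y3}.
Children of Y4: Y5, Y7, Y11.
For each child, the remaining parents (spouses of Y4):
  Y5's other parent is Y1.
  Y7 also has parents Y1, Y2, Y5.
  parents(Y11) \ {Y4} = {Y2, Y9}.
MB(Y4) = {Y1, Y2, Y3, Y5, Y7, Y9, Y11}; Y17 is not in this set.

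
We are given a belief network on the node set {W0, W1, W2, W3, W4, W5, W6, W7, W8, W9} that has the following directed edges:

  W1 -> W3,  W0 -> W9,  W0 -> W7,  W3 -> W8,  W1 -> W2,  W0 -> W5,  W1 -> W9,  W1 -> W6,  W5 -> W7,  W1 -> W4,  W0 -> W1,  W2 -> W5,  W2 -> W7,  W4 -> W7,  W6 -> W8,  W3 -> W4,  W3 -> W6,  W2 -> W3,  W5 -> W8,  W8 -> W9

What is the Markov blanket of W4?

{W0, W1, W2, W3, W5, W7}

By definition, MB(W4) is built from W4's parents, W4's children, and the co-parents of W4.
Pa(W4) = {W1, W3}.
W4 has child W7.
Co-parents of W4 (other parents of its children):
  parents(W7) \ {W4} = {W0, W2, W5}.
So the Markov blanket of W4 is {W0, W1, W2, W3, W5, W7}.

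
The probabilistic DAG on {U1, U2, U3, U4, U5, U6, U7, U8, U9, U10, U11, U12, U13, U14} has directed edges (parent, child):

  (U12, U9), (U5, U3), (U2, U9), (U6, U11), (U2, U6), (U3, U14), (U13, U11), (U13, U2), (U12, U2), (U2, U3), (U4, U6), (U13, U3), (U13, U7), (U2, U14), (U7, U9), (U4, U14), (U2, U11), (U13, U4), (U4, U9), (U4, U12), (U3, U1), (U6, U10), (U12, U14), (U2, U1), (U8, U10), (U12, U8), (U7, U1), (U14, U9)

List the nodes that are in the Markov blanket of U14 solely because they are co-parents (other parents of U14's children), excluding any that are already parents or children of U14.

Children of U14: U9.
  parents(U9) \ {U14} = {U2, U4, U7, U12}.
Excluding nodes already adjacent to U14 (U2, U3, U4, U9, U12), the co-parent-only contribution is {U7}.

{U7}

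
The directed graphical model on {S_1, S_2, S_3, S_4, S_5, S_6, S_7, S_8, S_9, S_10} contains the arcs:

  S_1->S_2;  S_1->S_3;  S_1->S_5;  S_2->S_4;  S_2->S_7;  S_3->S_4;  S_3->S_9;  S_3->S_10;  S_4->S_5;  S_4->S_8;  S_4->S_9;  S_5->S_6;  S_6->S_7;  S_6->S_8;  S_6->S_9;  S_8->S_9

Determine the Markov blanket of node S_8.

A node's Markov blanket = Pa ∪ Ch ∪ (parents of Ch other than the node itself).
Parents of S_8: S_4, S_6.
Children of S_8: S_9.
Other parents of S_8's children:
  S_9's other parents are S_3, S_4, S_6.
Taking the union gives {S_3, S_4, S_6, S_9}.

{S_3, S_4, S_6, S_9}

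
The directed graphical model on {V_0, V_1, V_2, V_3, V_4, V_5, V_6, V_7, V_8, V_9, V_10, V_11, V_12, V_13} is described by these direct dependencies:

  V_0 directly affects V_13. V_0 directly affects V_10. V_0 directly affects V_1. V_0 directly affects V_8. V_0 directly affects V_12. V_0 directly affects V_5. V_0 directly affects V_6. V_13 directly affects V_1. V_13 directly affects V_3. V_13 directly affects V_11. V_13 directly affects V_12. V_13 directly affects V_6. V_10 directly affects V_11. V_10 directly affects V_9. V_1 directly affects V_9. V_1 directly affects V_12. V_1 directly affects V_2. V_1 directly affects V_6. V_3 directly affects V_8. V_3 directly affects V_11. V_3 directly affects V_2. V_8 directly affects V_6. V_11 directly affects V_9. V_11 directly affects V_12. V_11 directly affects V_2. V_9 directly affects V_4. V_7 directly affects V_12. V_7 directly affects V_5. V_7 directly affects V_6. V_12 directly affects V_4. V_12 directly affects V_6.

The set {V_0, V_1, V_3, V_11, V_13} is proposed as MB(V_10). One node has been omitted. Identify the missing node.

By definition, MB(V_10) is built from V_10's parents, V_10's children, and the co-parents of V_10.
Ch(V_10) = {V_9, V_11}.
V_10 has parent V_0.
Co-parents of V_10 (other parents of its children):
  parents(V_11) \ {V_10} = {V_3, V_13}.
  parents(V_9) \ {V_10} = {V_1, V_11}.
MB(V_10) = {V_0, V_1, V_3, V_9, V_11, V_13}.
Comparing with the claimed set, V_9 is missing.

V_9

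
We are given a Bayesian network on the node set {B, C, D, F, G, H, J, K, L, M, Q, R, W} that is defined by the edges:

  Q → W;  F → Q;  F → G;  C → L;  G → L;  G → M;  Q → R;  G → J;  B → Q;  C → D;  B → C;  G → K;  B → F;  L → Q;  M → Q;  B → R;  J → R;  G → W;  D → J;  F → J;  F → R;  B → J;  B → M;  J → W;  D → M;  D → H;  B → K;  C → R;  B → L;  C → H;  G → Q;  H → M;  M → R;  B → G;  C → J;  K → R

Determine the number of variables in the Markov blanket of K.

By definition, MB(K) is built from K's parents, K's children, and the co-parents of K.
K's parents: B, G.
Children of K: R.
For each child, the remaining parents (spouses of K):
  R's other parents are B, C, F, J, M, Q.
MB(K) = {B, C, F, G, J, M, Q, R}, which has 8 nodes.

8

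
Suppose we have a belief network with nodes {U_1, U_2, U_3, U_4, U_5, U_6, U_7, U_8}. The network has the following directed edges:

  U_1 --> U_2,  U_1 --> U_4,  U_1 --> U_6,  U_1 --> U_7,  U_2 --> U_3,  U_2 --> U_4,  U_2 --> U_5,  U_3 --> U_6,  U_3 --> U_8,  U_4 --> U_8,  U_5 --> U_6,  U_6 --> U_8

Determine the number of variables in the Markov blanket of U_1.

6

U_1's parents: none.
U_1's children: U_2, U_4, U_6, U_7.
Other parents of U_1's children:
  U_2: —
  U_4: U_2
  U_6: U_3, U_5
  U_7: —
MB(U_1) = {U_2, U_3, U_4, U_5, U_6, U_7}, which has 6 nodes.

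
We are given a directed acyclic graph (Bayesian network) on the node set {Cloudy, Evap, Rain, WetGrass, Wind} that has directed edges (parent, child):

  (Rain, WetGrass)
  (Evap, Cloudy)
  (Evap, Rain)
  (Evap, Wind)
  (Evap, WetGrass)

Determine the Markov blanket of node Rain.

{Evap, WetGrass}

A node's Markov blanket = Pa ∪ Ch ∪ (parents of Ch other than the node itself).
Children of Rain: WetGrass.
Rain has parent Evap.
Other parents of Rain's children:
  WetGrass also has parent Evap.
Taking the union gives {Evap, WetGrass}.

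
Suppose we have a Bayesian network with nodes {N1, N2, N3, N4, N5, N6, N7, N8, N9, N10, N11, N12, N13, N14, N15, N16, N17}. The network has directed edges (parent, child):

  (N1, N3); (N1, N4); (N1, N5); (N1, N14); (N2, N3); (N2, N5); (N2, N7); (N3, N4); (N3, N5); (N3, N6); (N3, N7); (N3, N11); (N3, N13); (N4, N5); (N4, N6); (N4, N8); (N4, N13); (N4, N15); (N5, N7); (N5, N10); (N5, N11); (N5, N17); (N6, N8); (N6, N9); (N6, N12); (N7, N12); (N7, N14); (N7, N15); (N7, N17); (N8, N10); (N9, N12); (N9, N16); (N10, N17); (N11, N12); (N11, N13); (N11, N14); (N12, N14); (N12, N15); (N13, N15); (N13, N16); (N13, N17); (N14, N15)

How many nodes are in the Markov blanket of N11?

The Markov blanket of a node is its parents, its children, and the other parents of its children.
N11's parents: N3, N5.
N11's children: N12, N13, N14.
Parents of each child, excluding N11:
  N12: N6, N7, N9
  N13: N3, N4
  N14: N1, N7, N12
MB(N11) = {N1, N3, N4, N5, N6, N7, N9, N12, N13, N14}, which has 10 nodes.

10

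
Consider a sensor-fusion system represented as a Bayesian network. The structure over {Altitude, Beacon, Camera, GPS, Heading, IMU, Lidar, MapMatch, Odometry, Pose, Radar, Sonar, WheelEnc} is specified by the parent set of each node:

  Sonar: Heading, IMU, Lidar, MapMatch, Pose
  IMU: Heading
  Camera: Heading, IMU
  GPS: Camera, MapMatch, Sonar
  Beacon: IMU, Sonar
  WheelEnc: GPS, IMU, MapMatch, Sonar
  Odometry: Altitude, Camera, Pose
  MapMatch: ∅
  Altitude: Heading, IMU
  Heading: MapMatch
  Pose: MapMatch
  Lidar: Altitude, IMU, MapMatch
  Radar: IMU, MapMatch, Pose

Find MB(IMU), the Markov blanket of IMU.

A node's Markov blanket = Pa ∪ Ch ∪ (parents of Ch other than the node itself).
Parents of IMU: Heading.
IMU's children: Altitude, Beacon, Camera, Lidar, Radar, Sonar, WheelEnc.
Other parents of IMU's children:
  Camera's other parent is Heading.
  Altitude's other parent is Heading.
  parents(Lidar) \ {IMU} = {Altitude, MapMatch}.
  Sonar also has parents Heading, Lidar, MapMatch, Pose.
  Radar also has parents MapMatch, Pose.
  Beacon's other parent is Sonar.
  WheelEnc also has parents GPS, MapMatch, Sonar.
So the Markov blanket of IMU is {Altitude, Beacon, Camera, GPS, Heading, Lidar, MapMatch, Pose, Radar, Sonar, WheelEnc}.

{Altitude, Beacon, Camera, GPS, Heading, Lidar, MapMatch, Pose, Radar, Sonar, WheelEnc}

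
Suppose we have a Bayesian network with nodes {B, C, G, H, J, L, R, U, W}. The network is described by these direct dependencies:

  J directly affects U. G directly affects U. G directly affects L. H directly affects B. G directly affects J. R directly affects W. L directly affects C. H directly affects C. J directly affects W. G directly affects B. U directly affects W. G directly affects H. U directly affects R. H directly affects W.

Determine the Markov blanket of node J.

Pa(J) = {G}.
Ch(J) = {U, W}.
Other parents of J's children:
  parents(U) \ {J} = {G}.
  parents(W) \ {J} = {H, R, U}.
Union: {G} ∪ {U, W} ∪ {G, H, R, U} = {G, H, R, U, W}.

{G, H, R, U, W}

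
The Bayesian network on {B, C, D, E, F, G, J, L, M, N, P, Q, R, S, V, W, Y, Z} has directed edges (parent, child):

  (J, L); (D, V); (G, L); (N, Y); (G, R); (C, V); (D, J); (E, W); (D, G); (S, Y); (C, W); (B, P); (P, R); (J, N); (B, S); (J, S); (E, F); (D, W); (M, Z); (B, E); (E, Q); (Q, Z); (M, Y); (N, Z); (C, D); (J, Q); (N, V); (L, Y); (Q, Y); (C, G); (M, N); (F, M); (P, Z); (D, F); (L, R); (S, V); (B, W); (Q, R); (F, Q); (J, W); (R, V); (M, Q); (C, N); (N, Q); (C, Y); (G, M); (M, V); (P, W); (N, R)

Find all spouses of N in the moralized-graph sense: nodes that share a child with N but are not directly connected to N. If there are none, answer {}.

Children of N: Q, R, V, Y, Z.
  Q also has parents E, F, J, M.
  R's other parents are G, L, P, Q.
  parents(V) \ {N} = {C, D, M, R, S}.
  Y also has parents C, L, M, Q, S.
  Z also has parents M, P, Q.
Excluding nodes already adjacent to N (C, J, M, Q, R, V, Y, Z), the co-parent-only contribution is {D, E, F, G, L, P, S}.

{D, E, F, G, L, P, S}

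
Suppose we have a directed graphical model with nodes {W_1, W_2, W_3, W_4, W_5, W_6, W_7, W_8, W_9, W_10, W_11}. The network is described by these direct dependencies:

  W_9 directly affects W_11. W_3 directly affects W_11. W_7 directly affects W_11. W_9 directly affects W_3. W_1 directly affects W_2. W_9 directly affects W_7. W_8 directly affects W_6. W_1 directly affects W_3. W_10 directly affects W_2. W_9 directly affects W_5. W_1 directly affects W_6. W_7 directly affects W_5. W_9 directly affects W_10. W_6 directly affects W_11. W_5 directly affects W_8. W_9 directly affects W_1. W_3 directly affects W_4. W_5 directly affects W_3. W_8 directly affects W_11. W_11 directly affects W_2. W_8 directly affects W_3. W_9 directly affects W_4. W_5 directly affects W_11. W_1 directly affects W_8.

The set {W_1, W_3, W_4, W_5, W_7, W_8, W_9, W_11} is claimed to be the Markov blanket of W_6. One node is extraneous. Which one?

W_4

Recall MB(v) = parents ∪ children ∪ spouses, where spouses are the other parents of v's children.
W_6 has child W_11.
W_6 has parents W_1, W_8.
Parents of each child, excluding W_6:
  W_11's other parents are W_3, W_5, W_7, W_8, W_9.
MB(W_6) = {W_1, W_3, W_5, W_7, W_8, W_9, W_11}.
W_4 is neither a parent, child, nor co-parent of W_6, so it does not belong.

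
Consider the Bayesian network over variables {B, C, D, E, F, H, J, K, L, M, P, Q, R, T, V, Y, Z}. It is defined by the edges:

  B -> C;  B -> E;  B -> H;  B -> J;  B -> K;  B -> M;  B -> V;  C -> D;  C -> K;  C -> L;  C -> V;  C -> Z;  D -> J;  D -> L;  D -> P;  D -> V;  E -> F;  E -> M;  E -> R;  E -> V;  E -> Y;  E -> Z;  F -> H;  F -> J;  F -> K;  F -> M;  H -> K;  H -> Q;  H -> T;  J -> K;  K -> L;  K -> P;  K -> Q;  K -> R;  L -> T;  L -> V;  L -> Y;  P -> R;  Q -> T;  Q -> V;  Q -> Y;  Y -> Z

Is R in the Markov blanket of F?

No

F has children H, J, K, M.
Pa(F) = {E}.
For each child, the remaining parents (spouses of F):
  H: B
  J: B, D
  K: B, C, H, J
  M: B, E
MB(F) = {B, C, D, E, H, J, K, M}; R is not in this set.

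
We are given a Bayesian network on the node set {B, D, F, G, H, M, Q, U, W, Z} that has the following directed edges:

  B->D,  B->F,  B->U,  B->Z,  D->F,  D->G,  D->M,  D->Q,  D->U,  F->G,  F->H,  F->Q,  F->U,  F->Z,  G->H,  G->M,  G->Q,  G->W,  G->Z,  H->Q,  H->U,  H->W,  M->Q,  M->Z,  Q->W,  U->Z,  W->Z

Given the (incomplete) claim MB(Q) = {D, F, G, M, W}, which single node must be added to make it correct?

By definition, MB(Q) is built from Q's parents, Q's children, and the co-parents of Q.
Ch(Q) = {W}.
Q has parents D, F, G, H, M.
For each child, the remaining parents (spouses of Q):
  W: G, H
MB(Q) = {D, F, G, H, M, W}.
Comparing with the claimed set, H is missing.

H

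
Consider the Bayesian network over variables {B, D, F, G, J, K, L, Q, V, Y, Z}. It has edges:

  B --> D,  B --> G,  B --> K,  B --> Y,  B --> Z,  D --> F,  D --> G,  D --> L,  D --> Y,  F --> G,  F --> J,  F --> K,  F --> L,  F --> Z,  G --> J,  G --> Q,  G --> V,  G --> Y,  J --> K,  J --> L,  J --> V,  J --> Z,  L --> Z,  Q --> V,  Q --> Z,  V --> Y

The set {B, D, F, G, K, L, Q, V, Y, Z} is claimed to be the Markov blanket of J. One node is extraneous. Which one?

Y

Pa(J) = {F, G}.
J has children K, L, V, Z.
Co-parents of J (other parents of its children):
  K's other parents are B, F.
  L also has parents D, F.
  V also has parents G, Q.
  Z's other parents are B, F, L, Q.
MB(J) = {B, D, F, G, K, L, Q, V, Z}.
Y is neither a parent, child, nor co-parent of J, so it does not belong.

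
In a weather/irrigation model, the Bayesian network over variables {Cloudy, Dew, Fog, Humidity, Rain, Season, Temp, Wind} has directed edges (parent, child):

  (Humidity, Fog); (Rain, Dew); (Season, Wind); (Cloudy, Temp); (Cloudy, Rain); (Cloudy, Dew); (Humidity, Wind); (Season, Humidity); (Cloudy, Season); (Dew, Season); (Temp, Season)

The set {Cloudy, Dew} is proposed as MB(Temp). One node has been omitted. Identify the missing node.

Pa(Temp) = {Cloudy}.
Temp has child Season.
Co-parents of Temp (other parents of its children):
  Season also has parents Cloudy, Dew.
MB(Temp) = {Cloudy, Dew, Season}.
Comparing with the claimed set, Season is missing.

Season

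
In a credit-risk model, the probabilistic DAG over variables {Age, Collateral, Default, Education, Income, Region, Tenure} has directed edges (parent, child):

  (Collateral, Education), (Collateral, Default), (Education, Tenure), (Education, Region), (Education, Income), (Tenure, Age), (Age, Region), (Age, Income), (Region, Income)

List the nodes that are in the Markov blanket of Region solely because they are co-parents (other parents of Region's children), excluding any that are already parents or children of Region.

Children of Region: Income.
  Income also has parents Age, Education.
Excluding nodes already adjacent to Region (Age, Education, Income), the co-parent-only contribution is {}.

{}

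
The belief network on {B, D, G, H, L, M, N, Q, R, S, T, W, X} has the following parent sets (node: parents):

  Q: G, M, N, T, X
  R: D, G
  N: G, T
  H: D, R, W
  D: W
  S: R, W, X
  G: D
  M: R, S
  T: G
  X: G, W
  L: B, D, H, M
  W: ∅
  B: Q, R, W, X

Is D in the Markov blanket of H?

D is a parent of H.
So D ∈ MB(H).

Yes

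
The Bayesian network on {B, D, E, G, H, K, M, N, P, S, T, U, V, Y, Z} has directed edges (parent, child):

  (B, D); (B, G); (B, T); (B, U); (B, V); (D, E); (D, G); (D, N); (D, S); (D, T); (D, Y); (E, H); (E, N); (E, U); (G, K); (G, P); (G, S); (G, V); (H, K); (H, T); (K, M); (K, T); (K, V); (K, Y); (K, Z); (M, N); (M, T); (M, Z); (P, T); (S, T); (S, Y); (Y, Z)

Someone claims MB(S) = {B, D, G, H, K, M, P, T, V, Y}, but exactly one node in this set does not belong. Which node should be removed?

V

S has parents D, G.
S has children T, Y.
For each child, the remaining parents (spouses of S):
  T: B, D, H, K, M, P
  Y: D, K
MB(S) = {B, D, G, H, K, M, P, T, Y}.
V is neither a parent, child, nor co-parent of S, so it does not belong.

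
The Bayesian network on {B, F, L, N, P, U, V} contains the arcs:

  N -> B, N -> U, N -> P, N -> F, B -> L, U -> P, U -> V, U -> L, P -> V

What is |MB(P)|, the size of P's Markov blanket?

3

The Markov blanket of a node is its parents, its children, and the other parents of its children.
Children of P: V.
Pa(P) = {N, U}.
For each child, the remaining parents (spouses of P):
  V also has parent U.
MB(P) = {N, U, V}, which has 3 nodes.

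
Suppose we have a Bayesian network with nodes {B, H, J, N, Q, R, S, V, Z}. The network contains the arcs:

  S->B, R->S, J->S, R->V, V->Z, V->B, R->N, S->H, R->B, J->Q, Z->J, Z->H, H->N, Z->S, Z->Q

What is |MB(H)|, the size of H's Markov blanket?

The Markov blanket of a node is its parents, its children, and the other parents of its children.
Ch(H) = {N}.
H has parents S, Z.
Parents of each child, excluding H:
  N also has parent R.
MB(H) = {N, R, S, Z}, which has 4 nodes.

4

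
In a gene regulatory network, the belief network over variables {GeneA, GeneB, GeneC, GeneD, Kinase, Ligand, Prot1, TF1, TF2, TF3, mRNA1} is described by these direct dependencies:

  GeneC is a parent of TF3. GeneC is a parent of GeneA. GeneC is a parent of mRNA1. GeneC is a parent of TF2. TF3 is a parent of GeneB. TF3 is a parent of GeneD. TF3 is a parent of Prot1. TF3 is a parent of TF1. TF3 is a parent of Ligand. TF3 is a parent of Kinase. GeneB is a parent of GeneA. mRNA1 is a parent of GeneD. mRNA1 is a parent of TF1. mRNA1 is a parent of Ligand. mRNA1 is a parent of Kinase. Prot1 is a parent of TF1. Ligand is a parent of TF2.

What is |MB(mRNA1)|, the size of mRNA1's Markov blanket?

Pa(mRNA1) = {GeneC}.
mRNA1's children: GeneD, Kinase, Ligand, TF1.
Co-parents of mRNA1 (other parents of its children):
  GeneD: TF3
  TF1: Prot1, TF3
  Ligand: TF3
  Kinase: TF3
MB(mRNA1) = {GeneC, GeneD, Kinase, Ligand, Prot1, TF1, TF3}, which has 7 nodes.

7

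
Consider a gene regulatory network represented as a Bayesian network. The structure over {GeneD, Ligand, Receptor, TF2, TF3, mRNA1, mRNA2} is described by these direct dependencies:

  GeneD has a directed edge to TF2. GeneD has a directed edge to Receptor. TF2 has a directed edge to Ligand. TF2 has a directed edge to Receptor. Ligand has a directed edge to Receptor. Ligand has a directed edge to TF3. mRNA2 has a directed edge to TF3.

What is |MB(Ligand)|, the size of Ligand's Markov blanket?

5

A node's Markov blanket = Pa ∪ Ch ∪ (parents of Ch other than the node itself).
Ligand's parents: TF2.
Ch(Ligand) = {Receptor, TF3}.
For each child, the remaining parents (spouses of Ligand):
  parents(Receptor) \ {Ligand} = {GeneD, TF2}.
  parents(TF3) \ {Ligand} = {mRNA2}.
MB(Ligand) = {GeneD, Receptor, TF2, TF3, mRNA2}, which has 5 nodes.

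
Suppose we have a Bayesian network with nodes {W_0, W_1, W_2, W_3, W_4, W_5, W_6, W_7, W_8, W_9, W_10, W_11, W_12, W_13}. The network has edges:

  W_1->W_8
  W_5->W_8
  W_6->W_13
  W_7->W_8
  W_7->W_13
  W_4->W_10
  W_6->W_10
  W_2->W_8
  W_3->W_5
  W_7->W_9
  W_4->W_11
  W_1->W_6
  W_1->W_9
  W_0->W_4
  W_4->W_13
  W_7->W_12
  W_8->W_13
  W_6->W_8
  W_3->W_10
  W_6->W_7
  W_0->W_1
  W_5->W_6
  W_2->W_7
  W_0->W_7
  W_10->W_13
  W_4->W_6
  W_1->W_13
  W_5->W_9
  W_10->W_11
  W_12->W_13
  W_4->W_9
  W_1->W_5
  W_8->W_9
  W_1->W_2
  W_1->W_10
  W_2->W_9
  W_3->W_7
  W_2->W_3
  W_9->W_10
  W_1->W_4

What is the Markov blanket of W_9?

A node's Markov blanket = Pa ∪ Ch ∪ (parents of Ch other than the node itself).
Pa(W_9) = {W_1, W_2, W_4, W_5, W_7, W_8}.
Ch(W_9) = {W_10}.
Other parents of W_9's children:
  W_10's other parents are W_1, W_3, W_4, W_6.
So the Markov blanket of W_9 is {W_1, W_2, W_3, W_4, W_5, W_6, W_7, W_8, W_10}.

{W_1, W_2, W_3, W_4, W_5, W_6, W_7, W_8, W_10}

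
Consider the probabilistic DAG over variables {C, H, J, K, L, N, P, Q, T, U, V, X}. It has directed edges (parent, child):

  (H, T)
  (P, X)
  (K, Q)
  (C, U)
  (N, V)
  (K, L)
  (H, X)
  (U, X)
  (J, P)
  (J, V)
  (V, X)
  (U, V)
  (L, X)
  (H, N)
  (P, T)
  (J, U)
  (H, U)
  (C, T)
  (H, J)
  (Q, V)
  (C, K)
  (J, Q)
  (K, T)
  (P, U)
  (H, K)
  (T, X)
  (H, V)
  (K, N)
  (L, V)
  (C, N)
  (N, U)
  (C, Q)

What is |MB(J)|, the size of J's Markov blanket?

Parents of J: H.
J's children: P, Q, U, V.
Co-parents of J (other parents of its children):
  P has no other parent.
  Q also has parents C, K.
  parents(U) \ {J} = {C, H, N, P}.
  parents(V) \ {J} = {H, L, N, Q, U}.
MB(J) = {C, H, K, L, N, P, Q, U, V}, which has 9 nodes.

9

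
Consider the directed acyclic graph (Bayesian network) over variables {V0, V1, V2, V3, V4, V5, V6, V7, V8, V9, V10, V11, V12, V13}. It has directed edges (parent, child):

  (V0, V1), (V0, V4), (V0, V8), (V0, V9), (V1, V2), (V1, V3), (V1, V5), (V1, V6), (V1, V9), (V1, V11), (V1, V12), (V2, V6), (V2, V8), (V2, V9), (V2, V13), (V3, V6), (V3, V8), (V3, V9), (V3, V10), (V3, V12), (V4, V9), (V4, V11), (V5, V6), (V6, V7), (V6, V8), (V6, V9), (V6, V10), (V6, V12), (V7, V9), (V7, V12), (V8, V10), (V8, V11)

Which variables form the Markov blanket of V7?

{V0, V1, V2, V3, V4, V6, V9, V12}

V7 has parent V6.
V7 has children V9, V12.
Other parents of V7's children:
  V9: V0, V1, V2, V3, V4, V6
  V12: V1, V3, V6
Taking the union gives {V0, V1, V2, V3, V4, V6, V9, V12}.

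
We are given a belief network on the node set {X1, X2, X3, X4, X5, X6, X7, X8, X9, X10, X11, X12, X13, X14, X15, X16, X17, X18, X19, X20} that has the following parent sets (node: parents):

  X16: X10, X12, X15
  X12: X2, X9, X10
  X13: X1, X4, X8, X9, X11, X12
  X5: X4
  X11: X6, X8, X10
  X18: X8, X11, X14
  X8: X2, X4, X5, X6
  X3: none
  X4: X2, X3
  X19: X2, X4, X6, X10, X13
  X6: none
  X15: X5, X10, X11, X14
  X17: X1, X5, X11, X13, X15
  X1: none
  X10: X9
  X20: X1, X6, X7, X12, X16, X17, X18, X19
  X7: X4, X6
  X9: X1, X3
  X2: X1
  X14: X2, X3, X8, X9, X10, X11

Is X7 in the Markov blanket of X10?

The Markov blanket of a node is its parents, its children, and the other parents of its children.
X10's parents: X9.
X10 has children X11, X12, X14, X15, X16, X19.
For each child, the remaining parents (spouses of X10):
  X11: X6, X8
  X12: X2, X9
  X14: X2, X3, X8, X9, X11
  X15: X5, X11, X14
  X16: X12, X15
  X19: X2, X4, X6, X13
MB(X10) = {X2, X3, X4, X5, X6, X8, X9, X11, X12, X13, X14, X15, X16, X19}; X7 is not in this set.

No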